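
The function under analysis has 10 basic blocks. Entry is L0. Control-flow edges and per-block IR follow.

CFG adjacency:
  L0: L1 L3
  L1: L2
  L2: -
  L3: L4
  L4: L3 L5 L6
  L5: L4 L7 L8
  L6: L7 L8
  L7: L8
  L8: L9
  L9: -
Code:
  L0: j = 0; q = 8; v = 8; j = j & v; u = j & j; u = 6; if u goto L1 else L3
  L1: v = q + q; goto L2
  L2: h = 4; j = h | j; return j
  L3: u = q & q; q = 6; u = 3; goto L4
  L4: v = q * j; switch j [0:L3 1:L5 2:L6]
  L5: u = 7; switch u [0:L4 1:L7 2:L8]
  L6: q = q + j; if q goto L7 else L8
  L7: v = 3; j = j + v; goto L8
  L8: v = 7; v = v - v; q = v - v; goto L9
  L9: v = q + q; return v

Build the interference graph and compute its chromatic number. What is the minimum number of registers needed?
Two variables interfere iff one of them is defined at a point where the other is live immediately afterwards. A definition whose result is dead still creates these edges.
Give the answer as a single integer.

Answer: 3

Analysis:
Block summaries:
  L0 def {j,q,u,v} use ∅
  L1 def {v} use {q}
  L2 def {h,j} use {j}
  L3 def {q,u} use {q}
  L4 def {v} use {j,q}
  L5 def {u} use ∅
  L6 def {q} use {j,q}
  L7 def {j,v} use {j}
  L8 def {q,v} use ∅
  L9 def {v} use {q}

Live sets:
  live L0: ∅→{j,q}
  live L1: {j,q}→{j}
  live L2: {j}→∅
  live L3: {j,q}→{j,q}
  live L4: {j,q}→{j,q}
  live L5: {j,q}→{j,q}
  live L6: {j,q}→{j}
  live L7: {j}→∅
  live L8: ∅→{q}
  live L9: {q}→∅

Interference:
  h: {j}
  j: {h,q,u,v}
  q: {j,u,v}
  u: {j,q}
  v: {j,q}

Chromatic number:
  lower bound: {j,q,u} mutually conflict ⇒ χ ≥ 3
  3-colouring: r0={j}  r1={h,q}  r2={u,v}
  χ = 3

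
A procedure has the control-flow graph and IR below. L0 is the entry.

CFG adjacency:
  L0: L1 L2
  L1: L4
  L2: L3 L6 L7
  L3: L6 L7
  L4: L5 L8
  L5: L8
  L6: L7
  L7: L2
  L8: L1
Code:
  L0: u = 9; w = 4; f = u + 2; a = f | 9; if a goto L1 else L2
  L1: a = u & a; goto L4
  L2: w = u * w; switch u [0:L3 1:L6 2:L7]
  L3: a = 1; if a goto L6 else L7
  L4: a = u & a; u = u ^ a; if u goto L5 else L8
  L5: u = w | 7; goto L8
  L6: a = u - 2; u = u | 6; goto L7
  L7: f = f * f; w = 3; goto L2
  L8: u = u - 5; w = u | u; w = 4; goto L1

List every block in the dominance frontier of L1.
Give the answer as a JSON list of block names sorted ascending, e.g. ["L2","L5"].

Answer: ["L1"]

Working:
idom tree: L1←L0 L2←L0 L3←L2 L4←L1 L5←L4 L6←L2 L7←L2 L8←L4
Join-block Dom:
  L1: preds {L0,L8}: {L0} ∩ {L0,L1,L4,L8} = {L0}; idom=L0
  L2: preds {L0,L7}: {L0} ∩ {L0,L2,L7} = {L0}; idom=L0
  L6: preds {L2,L3}: {L0,L2} ∩ {L0,L2,L3} = {L0,L2}; idom=L2
  L7: preds {L2,L3,L6}: {L0,L2} ∩ {L0,L2,L3} ∩ {L0,L2,L6} = {L0,L2}; idom=L2
  L8: preds {L4,L5}: {L0,L1,L4} ∩ {L0,L1,L4,L5} = {L0,L1,L4}; idom=L4

DF derivation:
  L1←L0: walk · to L0
  L1←L8: walk L8→L4→L1 to L0
  L2←L0: walk · to L0
  L2←L7: walk L7→L2 to L0
  L6←L2: walk · to L2
  L6←L3: walk L3 to L2
  L7←L2: walk · to L2
  L7←L3: walk L3 to L2
  L7←L6: walk L6 to L2
  L8←L4: walk · to L4
  L8←L5: walk L5 to L4
  DF(L0)=∅
  DF(L1)={L1}
  DF(L2)={L2}
  DF(L3)={L6,L7}
  DF(L4)={L1}
  DF(L5)={L8}
  DF(L6)={L7}
  DF(L7)={L2}
  DF(L8)={L1}

DF(L1) = ["L1"]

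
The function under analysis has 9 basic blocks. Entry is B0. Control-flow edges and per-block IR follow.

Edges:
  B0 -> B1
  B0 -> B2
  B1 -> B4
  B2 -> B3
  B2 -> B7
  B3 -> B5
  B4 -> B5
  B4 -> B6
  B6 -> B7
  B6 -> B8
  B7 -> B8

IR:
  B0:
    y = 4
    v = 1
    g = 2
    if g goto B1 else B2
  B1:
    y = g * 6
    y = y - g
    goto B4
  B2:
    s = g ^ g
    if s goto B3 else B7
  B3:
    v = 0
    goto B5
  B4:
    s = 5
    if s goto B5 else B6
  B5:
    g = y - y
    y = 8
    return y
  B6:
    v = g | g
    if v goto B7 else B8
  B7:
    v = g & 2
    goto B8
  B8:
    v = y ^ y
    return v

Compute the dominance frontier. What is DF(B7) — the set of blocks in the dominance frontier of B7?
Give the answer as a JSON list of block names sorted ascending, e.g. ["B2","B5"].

idom tree: B1←B0 B2←B0 B3←B2 B4←B1 B5←B0 B6←B4 B7←B0 B8←B0
Dom at joins:
  B5: preds {B3,B4}: {B0,B2,B3} ∩ {B0,B1,B4} = {B0}; idom=B0
  B7: preds {B2,B6}: {B0,B2} ∩ {B0,B1,B4,B6} = {B0}; idom=B0
  B8: preds {B6,B7}: {B0,B1,B4,B6} ∩ {B0,B7} = {B0}; idom=B0

DF derivation:
  join B5 pred B3: B3→B2 stop@B0
  join B5 pred B4: B4→B1 stop@B0
  join B7 pred B2: B2 stop@B0
  join B7 pred B6: B6→B4→B1 stop@B0
  join B8 pred B6: B6→B4→B1 stop@B0
  join B8 pred B7: B7 stop@B0
  DF(B0)=∅
  DF(B1)={B5,B7,B8}
  DF(B2)={B5,B7}
  DF(B3)={B5}
  DF(B4)={B5,B7,B8}
  DF(B5)=∅
  DF(B6)={B7,B8}
  DF(B7)={B8}
  DF(B8)=∅

DF(B7) = ["B8"]

Answer: ["B8"]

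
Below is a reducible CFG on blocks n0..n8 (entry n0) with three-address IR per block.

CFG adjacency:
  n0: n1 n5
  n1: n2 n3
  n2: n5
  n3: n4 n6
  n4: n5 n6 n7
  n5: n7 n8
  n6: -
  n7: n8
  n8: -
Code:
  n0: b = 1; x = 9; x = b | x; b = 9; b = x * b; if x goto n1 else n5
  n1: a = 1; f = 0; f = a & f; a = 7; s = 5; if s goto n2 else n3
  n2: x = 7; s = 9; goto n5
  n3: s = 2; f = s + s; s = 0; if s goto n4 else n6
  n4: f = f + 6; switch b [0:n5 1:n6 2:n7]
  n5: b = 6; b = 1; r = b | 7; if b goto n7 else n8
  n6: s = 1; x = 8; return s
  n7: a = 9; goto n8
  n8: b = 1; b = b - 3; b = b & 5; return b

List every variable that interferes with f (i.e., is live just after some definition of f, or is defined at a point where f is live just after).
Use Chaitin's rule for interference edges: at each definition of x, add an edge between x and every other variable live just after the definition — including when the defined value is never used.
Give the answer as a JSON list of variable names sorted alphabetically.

Per-block:
  n0: {b,x} / ∅
  n1: {a,f,s} / ∅
  n2: {s,x} / ∅
  n3: {f,s} / ∅
  n4: {f} / {b,f}
  n5: {b,r} / ∅
  n6: {s,x} / ∅
  n7: {a} / ∅
  n8: {b} / ∅

Backward fixpoint:
  n0: in=∅ out={b}
  n1: in={b} out={b}
  n2: in=∅ out=∅
  n3: in={b} out={b,f}
  n4: in={b,f} out=∅
  n5: in=∅ out=∅
  n6: in=∅ out=∅
  n7: in=∅ out=∅
  n8: in=∅ out=∅

Interfere edges:
  a — {b,f}
  b — {a,f,r,s,x}
  f — {a,b,s}
  r — {b}
  s — {b,f,x}
  x — {b,s}

N(f) = ["a", "b", "s"]

Answer: ["a", "b", "s"]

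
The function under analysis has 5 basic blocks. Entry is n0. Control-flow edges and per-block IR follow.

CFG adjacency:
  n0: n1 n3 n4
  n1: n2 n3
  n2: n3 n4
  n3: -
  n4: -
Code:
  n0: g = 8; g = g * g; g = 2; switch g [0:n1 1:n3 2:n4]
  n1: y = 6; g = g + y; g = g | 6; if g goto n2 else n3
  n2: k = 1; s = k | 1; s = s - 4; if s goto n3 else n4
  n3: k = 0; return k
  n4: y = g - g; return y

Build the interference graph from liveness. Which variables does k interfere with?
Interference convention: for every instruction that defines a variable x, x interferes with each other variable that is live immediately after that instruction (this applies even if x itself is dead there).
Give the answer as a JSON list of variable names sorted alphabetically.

Block summaries:
  n0: {g} / ∅
  n1: {g,y} / {g}
  n2: {k,s} / ∅
  n3: {k} / ∅
  n4: {y} / {g}

Live sets:
  n0: in=∅ out={g}
  n1: in={g} out={g}
  n2: in={g} out={g}
  n3: in=∅ out=∅
  n4: in={g} out=∅

Conflict graph:
  g: {k,s,y}
  k: {g}
  s: {g}
  y: {g}

N(k) = ["g"]

Answer: ["g"]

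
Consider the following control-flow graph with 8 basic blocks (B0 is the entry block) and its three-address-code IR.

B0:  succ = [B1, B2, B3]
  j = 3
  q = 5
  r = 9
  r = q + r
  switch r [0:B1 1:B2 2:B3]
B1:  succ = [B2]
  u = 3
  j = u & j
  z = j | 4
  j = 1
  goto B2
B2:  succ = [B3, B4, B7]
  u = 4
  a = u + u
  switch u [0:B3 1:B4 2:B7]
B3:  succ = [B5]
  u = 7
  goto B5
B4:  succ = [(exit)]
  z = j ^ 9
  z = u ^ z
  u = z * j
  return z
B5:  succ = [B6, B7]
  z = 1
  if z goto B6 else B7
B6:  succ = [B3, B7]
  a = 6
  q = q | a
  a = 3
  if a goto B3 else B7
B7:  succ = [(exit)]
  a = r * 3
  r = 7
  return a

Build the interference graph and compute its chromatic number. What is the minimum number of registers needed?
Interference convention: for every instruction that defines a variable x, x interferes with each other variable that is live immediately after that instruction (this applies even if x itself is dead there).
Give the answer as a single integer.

Block summaries:
  B0: {j,q,r} / ∅
  B1: {j,u,z} / {j}
  B2: {a,u} / ∅
  B3: {u} / ∅
  B4: {u,z} / {j,u}
  B5: {z} / ∅
  B6: {a,q} / {q}
  B7: {a,r} / {r}

Liveness:
  live B0: ∅→{j,q,r}
  live B1: {j,q,r}→{j,q,r}
  live B2: {j,q,r}→{j,q,r,u}
  live B3: {q,r}→{q,r}
  live B4: {j,u}→∅
  live B5: {q,r}→{q,r}
  live B6: {q,r}→{q,r}
  live B7: {r}→∅

Conflict graph:
  a↔{j,q,r,u}
  j↔{a,q,r,u,z}
  q↔{a,j,r,u,z}
  r↔{a,j,q,u,z}
  u↔{a,j,q,r,z}
  z↔{j,q,r,u}

Registers:
  lower bound: {a,j,q,r,u} mutually conflict ⇒ χ ≥ 5
  assign a→R4 j→R0 q→R1 r→R2 u→R3 z→R4 — no edge inside a register ⇒ χ ≤ 5
  χ = 5

Answer: 5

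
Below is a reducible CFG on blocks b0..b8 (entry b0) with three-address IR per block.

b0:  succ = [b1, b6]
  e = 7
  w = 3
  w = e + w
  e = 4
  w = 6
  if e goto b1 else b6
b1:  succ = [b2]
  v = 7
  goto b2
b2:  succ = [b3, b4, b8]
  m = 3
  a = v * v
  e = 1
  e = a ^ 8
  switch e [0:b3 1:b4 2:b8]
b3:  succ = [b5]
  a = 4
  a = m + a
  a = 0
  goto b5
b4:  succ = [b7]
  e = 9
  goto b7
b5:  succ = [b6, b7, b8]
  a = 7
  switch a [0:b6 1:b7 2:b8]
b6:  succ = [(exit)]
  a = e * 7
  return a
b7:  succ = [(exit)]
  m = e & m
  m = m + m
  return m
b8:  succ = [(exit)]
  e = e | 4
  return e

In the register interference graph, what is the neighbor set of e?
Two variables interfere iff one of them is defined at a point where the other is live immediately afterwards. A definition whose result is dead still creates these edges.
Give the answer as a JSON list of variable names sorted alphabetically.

Block summaries:
  b0: def={e,w} ue=∅
  b1: def={v} ue=∅
  b2: def={a,e,m} ue={v}
  b3: def={a} ue={m}
  b4: def={e} ue=∅
  b5: def={a} ue=∅
  b6: def={a} ue={e}
  b7: def={m} ue={e,m}
  b8: def={e} ue={e}

Backward fixpoint:
  b0 li=∅ lo={e}
  b1 li=∅ lo={v}
  b2 li={v} lo={e,m}
  b3 li={e,m} lo={e,m}
  b4 li={m} lo={e,m}
  b5 li={e,m} lo={e,m}
  b6 li={e} lo=∅
  b7 li={e,m} lo=∅
  b8 li={e} lo=∅

Conflict graph:
  a — {e,m}
  e — {a,m,w}
  m — {a,e,v}
  v — {m}
  w — {e}

N(e) = ["a", "m", "w"]

Answer: ["a", "m", "w"]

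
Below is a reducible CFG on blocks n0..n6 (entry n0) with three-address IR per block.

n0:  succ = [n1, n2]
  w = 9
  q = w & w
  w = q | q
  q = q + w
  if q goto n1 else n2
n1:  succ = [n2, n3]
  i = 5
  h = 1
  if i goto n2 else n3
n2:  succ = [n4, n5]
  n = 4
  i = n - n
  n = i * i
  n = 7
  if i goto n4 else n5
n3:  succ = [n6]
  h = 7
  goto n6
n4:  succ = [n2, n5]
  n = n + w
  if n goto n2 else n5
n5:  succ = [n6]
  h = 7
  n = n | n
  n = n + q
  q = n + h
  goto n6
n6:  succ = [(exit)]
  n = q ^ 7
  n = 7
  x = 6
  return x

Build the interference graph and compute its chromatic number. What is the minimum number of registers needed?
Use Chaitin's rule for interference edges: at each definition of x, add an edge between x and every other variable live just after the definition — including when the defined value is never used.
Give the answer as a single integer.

Answer: 5

Analysis:
Per-block:
  n0 def {q,w} use ∅
  n1 def {h,i} use ∅
  n2 def {i,n} use ∅
  n3 def {h} use ∅
  n4 def {n} use {n,w}
  n5 def {h,n,q} use {n,q}
  n6 def {n,x} use {q}

Liveness:
  n0 li=∅ lo={q,w}
  n1 li={q,w} lo={q,w}
  n2 li={q,w} lo={n,q,w}
  n3 li={q} lo={q}
  n4 li={n,q,w} lo={n,q,w}
  n5 li={n,q} lo={q}
  n6 li={q} lo=∅

Interference:
  h: {i,n,q,w}
  i: {h,n,q,w}
  n: {h,i,q,w}
  q: {h,i,n,w}
  w: {h,i,n,q}
  x: ∅

Chromatic number:
  {h,i,n,q,w} pairwise interfere (5-clique) ⇒ χ ≥ 5
  5-colouring: r0={h,x}  r1={i}  r2={n}  r3={q}  r4={w}
  χ = 5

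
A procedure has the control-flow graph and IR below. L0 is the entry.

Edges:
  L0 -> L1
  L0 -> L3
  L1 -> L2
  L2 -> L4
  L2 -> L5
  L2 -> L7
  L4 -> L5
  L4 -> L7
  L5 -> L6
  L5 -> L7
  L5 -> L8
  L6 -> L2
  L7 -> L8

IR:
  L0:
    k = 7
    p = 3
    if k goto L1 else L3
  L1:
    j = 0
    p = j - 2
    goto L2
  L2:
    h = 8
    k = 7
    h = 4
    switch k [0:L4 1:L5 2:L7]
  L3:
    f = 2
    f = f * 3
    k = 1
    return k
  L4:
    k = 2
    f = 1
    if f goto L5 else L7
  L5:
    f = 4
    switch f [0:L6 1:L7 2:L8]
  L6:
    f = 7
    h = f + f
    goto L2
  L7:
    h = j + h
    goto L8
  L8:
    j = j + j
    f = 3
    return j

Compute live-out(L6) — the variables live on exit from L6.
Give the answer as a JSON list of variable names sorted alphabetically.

Answer: ["j"]

Working:
def/use:
  L0: {k,p} / ∅
  L1: {j,p} / ∅
  L2: {h,k} / ∅
  L3: {f,k} / ∅
  L4: {f,k} / ∅
  L5: {f} / ∅
  L6: {f,h} / ∅
  L7: {h} / {h,j}
  L8: {f,j} / {j}

Backward fixpoint:
  L0: in=∅ out=∅
  L1: in=∅ out={j}
  L2: in={j} out={h,j}
  L3: in=∅ out=∅
  L4: in={h,j} out={h,j}
  L5: in={h,j} out={h,j}
  L6: in={j} out={j}
  L7: in={h,j} out={j}
  L8: in={j} out=∅

live-out(L6) = ["j"]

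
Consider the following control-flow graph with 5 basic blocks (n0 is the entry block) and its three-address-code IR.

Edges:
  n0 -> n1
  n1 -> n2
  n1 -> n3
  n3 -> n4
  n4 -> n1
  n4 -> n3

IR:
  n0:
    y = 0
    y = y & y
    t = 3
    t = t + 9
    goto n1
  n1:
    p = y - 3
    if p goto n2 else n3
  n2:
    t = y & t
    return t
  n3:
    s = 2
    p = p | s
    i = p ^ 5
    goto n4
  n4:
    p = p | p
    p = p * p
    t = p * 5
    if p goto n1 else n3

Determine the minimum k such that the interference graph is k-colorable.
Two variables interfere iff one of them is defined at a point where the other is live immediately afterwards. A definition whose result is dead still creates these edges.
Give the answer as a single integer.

Block summaries:
  n0: {t,y} / ∅
  n1: {p} / {y}
  n2: {t} / {t,y}
  n3: {i,p,s} / {p}
  n4: {p,t} / {p}

Live sets:
  n0 li=∅ lo={t,y}
  n1 li={t,y} lo={p,t,y}
  n2 li={t,y} lo=∅
  n3 li={p,y} lo={p,y}
  n4 li={p,y} lo={p,t,y}

Conflict graph:
  i — {p,y}
  p — {i,s,t,y}
  s — {p,y}
  t — {p,y}
  y — {i,p,s,t}

Chromatic number:
  {i,p,y} pairwise interfere (3-clique) ⇒ χ ≥ 3
  assign i→c2 p→c0 s→c2 t→c2 y→c1 — no edge inside a register ⇒ χ ≤ 3
  χ = 3

Answer: 3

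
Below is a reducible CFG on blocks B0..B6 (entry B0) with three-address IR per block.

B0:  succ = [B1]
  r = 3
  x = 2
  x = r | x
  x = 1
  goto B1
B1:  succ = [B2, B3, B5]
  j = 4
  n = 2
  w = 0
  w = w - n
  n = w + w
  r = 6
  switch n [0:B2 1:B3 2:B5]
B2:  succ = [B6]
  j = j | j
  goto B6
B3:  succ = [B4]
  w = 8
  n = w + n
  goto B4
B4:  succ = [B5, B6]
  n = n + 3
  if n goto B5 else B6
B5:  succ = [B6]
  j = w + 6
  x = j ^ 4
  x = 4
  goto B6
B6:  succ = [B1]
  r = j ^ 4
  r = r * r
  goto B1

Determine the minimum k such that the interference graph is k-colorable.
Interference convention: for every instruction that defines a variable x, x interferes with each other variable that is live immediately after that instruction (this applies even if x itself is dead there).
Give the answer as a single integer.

Answer: 4

Working:
def/use:
  B0: def={r,x} ue=∅
  B1: def={j,n,r,w} ue=∅
  B2: def={j} ue={j}
  B3: def={n,w} ue={n}
  B4: def={n} ue={n}
  B5: def={j,x} ue={w}
  B6: def={r} ue={j}

Live sets:
  live B0: ∅→∅
  live B1: ∅→{j,n,w}
  live B2: {j}→{j}
  live B3: {j,n}→{j,n,w}
  live B4: {j,n,w}→{j,w}
  live B5: {w}→{j}
  live B6: {j}→∅

Interference:
  j — {n,r,w,x}
  n — {j,r,w}
  r — {j,n,w,x}
  w — {j,n,r}
  x — {j,r}

Registers:
  clique {j,n,r,w} ⇒ need ≥ 4
  4-colouring: R0={j}  R1={r}  R2={n,x}  R3={w}
  χ = 4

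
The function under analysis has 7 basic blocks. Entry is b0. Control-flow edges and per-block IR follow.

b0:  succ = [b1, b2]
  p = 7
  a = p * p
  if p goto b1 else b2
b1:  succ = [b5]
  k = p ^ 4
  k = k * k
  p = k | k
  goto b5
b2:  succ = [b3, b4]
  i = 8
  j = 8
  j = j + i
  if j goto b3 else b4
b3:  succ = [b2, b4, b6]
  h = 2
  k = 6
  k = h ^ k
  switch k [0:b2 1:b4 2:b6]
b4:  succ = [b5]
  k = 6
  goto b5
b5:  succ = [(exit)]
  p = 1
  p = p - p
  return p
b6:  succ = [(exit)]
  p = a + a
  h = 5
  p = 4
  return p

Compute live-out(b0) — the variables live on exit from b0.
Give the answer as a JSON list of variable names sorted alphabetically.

def/use:
  b0: def={a,p} ue=∅
  b1: def={k,p} ue={p}
  b2: def={i,j} ue=∅
  b3: def={h,k} ue=∅
  b4: def={k} ue=∅
  b5: def={p} ue=∅
  b6: def={h,p} ue={a}

Backward fixpoint:
  b0 li=∅ lo={a,p}
  b1 li={p} lo=∅
  b2 li={a} lo={a}
  b3 li={a} lo={a}
  b4 li=∅ lo=∅
  b5 li=∅ lo=∅
  b6 li={a} lo=∅

live-out(b0) = ["a", "p"]

Answer: ["a", "p"]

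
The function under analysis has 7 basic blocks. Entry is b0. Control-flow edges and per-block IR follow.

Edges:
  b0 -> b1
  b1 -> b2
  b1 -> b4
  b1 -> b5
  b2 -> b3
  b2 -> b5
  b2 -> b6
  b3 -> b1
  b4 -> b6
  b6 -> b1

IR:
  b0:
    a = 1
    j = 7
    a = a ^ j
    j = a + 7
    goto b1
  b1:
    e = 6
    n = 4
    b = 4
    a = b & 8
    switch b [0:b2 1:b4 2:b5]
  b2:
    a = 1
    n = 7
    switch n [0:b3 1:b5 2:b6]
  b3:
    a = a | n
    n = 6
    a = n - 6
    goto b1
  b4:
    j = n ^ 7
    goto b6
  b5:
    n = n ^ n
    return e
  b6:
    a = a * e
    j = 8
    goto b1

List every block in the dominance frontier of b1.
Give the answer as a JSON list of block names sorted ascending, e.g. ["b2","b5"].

idom tree: b1←b0 b2←b1 b3←b2 b4←b1 b5←b1 b6←b1
Join-block Dom:
  b1: preds {b0,b3,b6}: {b0} ∩ {b0,b1,b2,b3} ∩ {b0,b1,b6} = {b0}; idom=b0
  b5: preds {b1,b2}: {b0,b1} ∩ {b0,b1,b2} = {b0,b1}; idom=b1
  b6: preds {b2,b4}: {b0,b1,b2} ∩ {b0,b1,b4} = {b0,b1}; idom=b1

DF walk-up:
  join b1 pred b0: · stop@b0
  join b1 pred b3: b3→b2→b1 stop@b0
  join b1 pred b6: b6→b1 stop@b0
  join b5 pred b1: · stop@b1
  join b5 pred b2: b2 stop@b1
  join b6 pred b2: b2 stop@b1
  join b6 pred b4: b4 stop@b1
  b0: DF=∅
  b1: DF={b1}
  b2: DF={b1,b5,b6}
  b3: DF={b1}
  b4: DF={b6}
  b5: DF=∅
  b6: DF={b1}

DF(b1) = ["b1"]

Answer: ["b1"]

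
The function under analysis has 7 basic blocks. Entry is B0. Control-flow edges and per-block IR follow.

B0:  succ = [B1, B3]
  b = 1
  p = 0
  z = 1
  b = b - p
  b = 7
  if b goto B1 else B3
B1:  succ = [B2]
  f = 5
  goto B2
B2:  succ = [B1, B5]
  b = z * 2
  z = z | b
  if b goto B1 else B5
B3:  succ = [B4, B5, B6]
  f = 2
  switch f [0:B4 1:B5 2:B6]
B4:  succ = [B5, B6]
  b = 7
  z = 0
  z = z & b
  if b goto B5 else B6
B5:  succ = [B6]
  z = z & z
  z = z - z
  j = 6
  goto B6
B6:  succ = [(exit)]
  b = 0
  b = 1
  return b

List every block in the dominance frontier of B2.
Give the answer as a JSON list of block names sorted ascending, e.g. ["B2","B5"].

Answer: ["B1", "B5"]

Derivation:
idom tree: B1←B0 B2←B1 B3←B0 B4←B3 B5←B0 B6←B0
Join-block Dom:
  B1: preds {B0,B2}: {B0} ∩ {B0,B1,B2} = {B0}; idom=B0
  B5: preds {B2,B3,B4}: {B0,B1,B2} ∩ {B0,B3} ∩ {B0,B3,B4} = {B0}; idom=B0
  B6: preds {B3,B4,B5}: {B0,B3} ∩ {B0,B3,B4} ∩ {B0,B5} = {B0}; idom=B0

DF walk-up:
  join B1 pred B0: · stop@B0
  join B1 pred B2: B2→B1 stop@B0
  join B5 pred B2: B2→B1 stop@B0
  join B5 pred B3: B3 stop@B0
  join B5 pred B4: B4→B3 stop@B0
  join B6 pred B3: B3 stop@B0
  join B6 pred B4: B4→B3 stop@B0
  join B6 pred B5: B5 stop@B0
  B0 → ∅
  B1 → {B1,B5}
  B2 → {B1,B5}
  B3 → {B5,B6}
  B4 → {B5,B6}
  B5 → {B6}
  B6 → ∅

DF(B2) = ["B1", "B5"]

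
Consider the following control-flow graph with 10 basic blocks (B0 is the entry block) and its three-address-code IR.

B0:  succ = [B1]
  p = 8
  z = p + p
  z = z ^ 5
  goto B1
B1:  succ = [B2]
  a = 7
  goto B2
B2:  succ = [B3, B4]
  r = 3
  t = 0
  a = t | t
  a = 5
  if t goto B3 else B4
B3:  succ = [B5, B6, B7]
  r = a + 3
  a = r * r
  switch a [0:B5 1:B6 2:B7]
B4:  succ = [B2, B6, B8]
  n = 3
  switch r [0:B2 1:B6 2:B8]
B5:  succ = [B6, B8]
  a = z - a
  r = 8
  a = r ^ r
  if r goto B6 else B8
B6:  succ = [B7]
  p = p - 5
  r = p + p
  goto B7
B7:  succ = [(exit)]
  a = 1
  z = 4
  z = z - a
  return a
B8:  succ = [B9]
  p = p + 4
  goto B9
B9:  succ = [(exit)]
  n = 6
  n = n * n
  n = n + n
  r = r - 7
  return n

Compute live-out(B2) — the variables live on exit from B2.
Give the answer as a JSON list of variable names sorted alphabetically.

Per-block:
  B0 def {p,z} use ∅
  B1 def {a} use ∅
  B2 def {a,r,t} use ∅
  B3 def {a,r} use {a}
  B4 def {n} use {r}
  B5 def {a,r} use {a,z}
  B6 def {p,r} use {p}
  B7 def {a,z} use ∅
  B8 def {p} use {p}
  B9 def {n,r} use {r}

Live sets:
  live B0: ∅→{p,z}
  live B1: {p,z}→{p,z}
  live B2: {p,z}→{a,p,r,z}
  live B3: {a,p,z}→{a,p,z}
  live B4: {p,r,z}→{p,r,z}
  live B5: {a,p,z}→{p,r}
  live B6: {p}→∅
  live B7: ∅→∅
  live B8: {p,r}→{r}
  live B9: {r}→∅

live-out(B2) = ["a", "p", "r", "z"]

Answer: ["a", "p", "r", "z"]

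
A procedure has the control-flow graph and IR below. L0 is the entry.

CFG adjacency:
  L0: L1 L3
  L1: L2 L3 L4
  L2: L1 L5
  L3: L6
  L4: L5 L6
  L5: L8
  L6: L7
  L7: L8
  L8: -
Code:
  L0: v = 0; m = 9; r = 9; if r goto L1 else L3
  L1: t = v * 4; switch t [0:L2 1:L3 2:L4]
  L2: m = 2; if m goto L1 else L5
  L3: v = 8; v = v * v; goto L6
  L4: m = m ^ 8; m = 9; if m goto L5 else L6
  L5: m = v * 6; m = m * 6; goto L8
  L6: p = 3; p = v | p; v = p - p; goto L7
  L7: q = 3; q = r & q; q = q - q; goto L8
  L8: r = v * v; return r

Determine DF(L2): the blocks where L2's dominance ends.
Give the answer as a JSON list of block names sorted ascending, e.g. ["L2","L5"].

Answer: ["L1", "L5"]

Derivation:
idom tree: L1←L0 L2←L1 L3←L0 L4←L1 L5←L1 L6←L0 L7←L6 L8←L0
Join-block Dom:
  L1: preds {L0,L2}: {L0} ∩ {L0,L1,L2} = {L0}; idom=L0
  L3: preds {L0,L1}: {L0} ∩ {L0,L1} = {L0}; idom=L0
  L5: preds {L2,L4}: {L0,L1,L2} ∩ {L0,L1,L4} = {L0,L1}; idom=L1
  L6: preds {L3,L4}: {L0,L3} ∩ {L0,L1,L4} = {L0}; idom=L0
  L8: preds {L5,L7}: {L0,L1,L5} ∩ {L0,L6,L7} = {L0}; idom=L0

Frontier:
  L1←L0: walk · to L0
  L1←L2: walk L2→L1 to L0
  L3←L0: walk · to L0
  L3←L1: walk L1 to L0
  L5←L2: walk L2 to L1
  L5←L4: walk L4 to L1
  L6←L3: walk L3 to L0
  L6←L4: walk L4→L1 to L0
  L8←L5: walk L5→L1 to L0
  L8←L7: walk L7→L6 to L0
  L0 → ∅
  L1 → {L1,L3,L6,L8}
  L2 → {L1,L5}
  L3 → {L6}
  L4 → {L5,L6}
  L5 → {L8}
  L6 → {L8}
  L7 → {L8}
  L8 → ∅

DF(L2) = ["L1", "L5"]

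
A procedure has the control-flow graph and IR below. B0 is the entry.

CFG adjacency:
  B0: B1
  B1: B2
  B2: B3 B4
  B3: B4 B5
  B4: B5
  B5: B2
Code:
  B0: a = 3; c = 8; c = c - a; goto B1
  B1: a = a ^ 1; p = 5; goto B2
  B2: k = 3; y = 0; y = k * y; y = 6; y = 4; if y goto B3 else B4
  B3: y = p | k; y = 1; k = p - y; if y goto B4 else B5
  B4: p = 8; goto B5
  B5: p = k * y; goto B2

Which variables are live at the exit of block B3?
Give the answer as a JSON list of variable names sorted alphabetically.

Answer: ["k", "y"]

Analysis:
def/use:
  B0: {a,c} / ∅
  B1: {a,p} / {a}
  B2: {k,y} / ∅
  B3: {k,y} / {k,p}
  B4: {p} / ∅
  B5: {p} / {k,y}

Backward fixpoint:
  B0: in=∅ out={a}
  B1: in={a} out={p}
  B2: in={p} out={k,p,y}
  B3: in={k,p} out={k,y}
  B4: in={k,y} out={k,y}
  B5: in={k,y} out={p}

live-out(B3) = ["k", "y"]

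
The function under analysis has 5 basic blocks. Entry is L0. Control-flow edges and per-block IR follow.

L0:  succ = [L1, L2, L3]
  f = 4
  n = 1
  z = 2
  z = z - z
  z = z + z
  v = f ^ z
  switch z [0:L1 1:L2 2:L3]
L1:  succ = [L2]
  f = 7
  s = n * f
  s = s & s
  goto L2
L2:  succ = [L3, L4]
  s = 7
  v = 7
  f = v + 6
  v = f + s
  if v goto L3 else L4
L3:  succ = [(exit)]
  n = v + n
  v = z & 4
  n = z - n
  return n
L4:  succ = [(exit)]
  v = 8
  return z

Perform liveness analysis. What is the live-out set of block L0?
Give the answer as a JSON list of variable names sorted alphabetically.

Answer: ["n", "v", "z"]

Analysis:
Block summaries:
  L0 def {f,n,v,z} use ∅
  L1 def {f,s} use {n}
  L2 def {f,s,v} use ∅
  L3 def {n,v} use {n,v,z}
  L4 def {v} use {z}

Backward fixpoint:
  L0: in=∅ out={n,v,z}
  L1: in={n,z} out={n,z}
  L2: in={n,z} out={n,v,z}
  L3: in={n,v,z} out=∅
  L4: in={z} out=∅

live-out(L0) = ["n", "v", "z"]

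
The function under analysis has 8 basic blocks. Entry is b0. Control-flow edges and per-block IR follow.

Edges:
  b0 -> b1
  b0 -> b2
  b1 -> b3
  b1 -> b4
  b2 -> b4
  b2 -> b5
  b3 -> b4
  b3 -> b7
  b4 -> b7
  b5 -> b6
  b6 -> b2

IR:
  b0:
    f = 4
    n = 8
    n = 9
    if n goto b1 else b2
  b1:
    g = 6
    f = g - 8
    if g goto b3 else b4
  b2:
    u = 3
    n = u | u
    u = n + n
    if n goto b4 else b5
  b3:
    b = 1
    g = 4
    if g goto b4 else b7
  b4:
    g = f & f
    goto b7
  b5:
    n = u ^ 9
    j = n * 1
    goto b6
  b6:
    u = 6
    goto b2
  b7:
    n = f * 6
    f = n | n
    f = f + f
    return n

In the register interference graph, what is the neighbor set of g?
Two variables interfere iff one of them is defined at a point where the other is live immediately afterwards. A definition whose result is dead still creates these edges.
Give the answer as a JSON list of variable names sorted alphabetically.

Per-block:
  b0: {f,n} / ∅
  b1: {f,g} / ∅
  b2: {n,u} / ∅
  b3: {b,g} / ∅
  b4: {g} / {f}
  b5: {j,n} / {u}
  b6: {u} / ∅
  b7: {f,n} / {f}

Live sets:
  b0: in=∅ out={f}
  b1: in=∅ out={f}
  b2: in={f} out={f,u}
  b3: in={f} out={f}
  b4: in={f} out={f}
  b5: in={f,u} out={f}
  b6: in={f} out={f}
  b7: in={f} out=∅

Interference:
  b↔{f}
  f↔{b,g,j,n,u}
  g↔{f}
  j↔{f}
  n↔{f,u}
  u↔{f,n}

N(g) = ["f"]

Answer: ["f"]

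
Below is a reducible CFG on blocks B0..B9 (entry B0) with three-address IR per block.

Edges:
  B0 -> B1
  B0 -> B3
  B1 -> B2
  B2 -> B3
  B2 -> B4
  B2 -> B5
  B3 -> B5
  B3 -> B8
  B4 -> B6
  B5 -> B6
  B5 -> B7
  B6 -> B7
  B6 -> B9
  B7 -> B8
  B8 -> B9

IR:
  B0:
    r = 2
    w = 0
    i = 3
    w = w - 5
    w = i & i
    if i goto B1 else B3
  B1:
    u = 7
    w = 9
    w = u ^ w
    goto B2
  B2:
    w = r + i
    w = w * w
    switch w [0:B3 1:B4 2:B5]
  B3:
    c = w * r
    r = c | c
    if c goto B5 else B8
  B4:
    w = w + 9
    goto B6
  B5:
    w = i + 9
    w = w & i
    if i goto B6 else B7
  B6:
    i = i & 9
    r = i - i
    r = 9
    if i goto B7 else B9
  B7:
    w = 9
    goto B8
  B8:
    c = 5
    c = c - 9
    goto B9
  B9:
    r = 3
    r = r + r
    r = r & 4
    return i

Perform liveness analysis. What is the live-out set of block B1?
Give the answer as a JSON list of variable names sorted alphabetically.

Answer: ["i", "r"]

Derivation:
Per-block:
  B0 def {i,r,w} use ∅
  B1 def {u,w} use ∅
  B2 def {w} use {i,r}
  B3 def {c,r} use {r,w}
  B4 def {w} use {w}
  B5 def {w} use {i}
  B6 def {i,r} use {i}
  B7 def {w} use ∅
  B8 def {c} use ∅
  B9 def {r} use {i}

Backward fixpoint:
  B0: in=∅ out={i,r,w}
  B1: in={i,r} out={i,r}
  B2: in={i,r} out={i,r,w}
  B3: in={i,r,w} out={i}
  B4: in={i,w} out={i}
  B5: in={i} out={i}
  B6: in={i} out={i}
  B7: in={i} out={i}
  B8: in={i} out={i}
  B9: in={i} out=∅

live-out(B1) = ["i", "r"]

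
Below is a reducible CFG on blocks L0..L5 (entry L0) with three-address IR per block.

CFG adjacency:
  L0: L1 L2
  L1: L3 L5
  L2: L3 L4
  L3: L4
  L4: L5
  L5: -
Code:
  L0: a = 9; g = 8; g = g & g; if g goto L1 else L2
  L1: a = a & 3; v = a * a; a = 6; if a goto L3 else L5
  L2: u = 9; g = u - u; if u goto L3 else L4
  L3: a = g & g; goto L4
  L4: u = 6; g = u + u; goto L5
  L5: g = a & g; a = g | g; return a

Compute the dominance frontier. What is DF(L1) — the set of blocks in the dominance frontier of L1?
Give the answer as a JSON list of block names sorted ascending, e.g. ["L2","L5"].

idom tree: L1←L0 L2←L0 L3←L0 L4←L0 L5←L0
Join-block Dom:
  L3: preds {L1,L2}: {L0,L1} ∩ {L0,L2} = {L0}; idom=L0
  L4: preds {L2,L3}: {L0,L2} ∩ {L0,L3} = {L0}; idom=L0
  L5: preds {L1,L4}: {L0,L1} ∩ {L0,L4} = {L0}; idom=L0

DF derivation:
  L3←L1: walk L1 to L0
  L3←L2: walk L2 to L0
  L4←L2: walk L2 to L0
  L4←L3: walk L3 to L0
  L5←L1: walk L1 to L0
  L5←L4: walk L4 to L0
  DF(L0)=∅
  DF(L1)={L3,L5}
  DF(L2)={L3,L4}
  DF(L3)={L4}
  DF(L4)={L5}
  DF(L5)=∅

DF(L1) = ["L3", "L5"]

Answer: ["L3", "L5"]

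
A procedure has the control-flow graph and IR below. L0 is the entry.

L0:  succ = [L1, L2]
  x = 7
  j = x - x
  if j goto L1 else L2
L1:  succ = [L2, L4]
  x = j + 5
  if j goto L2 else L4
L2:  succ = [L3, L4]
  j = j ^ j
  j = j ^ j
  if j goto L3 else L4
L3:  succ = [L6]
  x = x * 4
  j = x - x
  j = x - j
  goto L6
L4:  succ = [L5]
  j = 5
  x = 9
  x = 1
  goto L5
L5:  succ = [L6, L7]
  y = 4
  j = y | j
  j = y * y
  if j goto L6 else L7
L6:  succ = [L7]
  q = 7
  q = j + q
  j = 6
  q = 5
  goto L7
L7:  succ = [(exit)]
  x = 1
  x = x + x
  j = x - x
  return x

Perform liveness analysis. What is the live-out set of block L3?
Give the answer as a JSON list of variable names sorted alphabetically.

Answer: ["j"]

Derivation:
Block summaries:
  L0: {j,x} / ∅
  L1: {x} / {j}
  L2: {j} / {j}
  L3: {j,x} / {x}
  L4: {j,x} / ∅
  L5: {j,y} / {j}
  L6: {j,q} / {j}
  L7: {j,x} / ∅

Liveness:
  L0 li=∅ lo={j,x}
  L1 li={j} lo={j,x}
  L2 li={j,x} lo={x}
  L3 li={x} lo={j}
  L4 li=∅ lo={j}
  L5 li={j} lo={j}
  L6 li={j} lo=∅
  L7 li=∅ lo=∅

live-out(L3) = ["j"]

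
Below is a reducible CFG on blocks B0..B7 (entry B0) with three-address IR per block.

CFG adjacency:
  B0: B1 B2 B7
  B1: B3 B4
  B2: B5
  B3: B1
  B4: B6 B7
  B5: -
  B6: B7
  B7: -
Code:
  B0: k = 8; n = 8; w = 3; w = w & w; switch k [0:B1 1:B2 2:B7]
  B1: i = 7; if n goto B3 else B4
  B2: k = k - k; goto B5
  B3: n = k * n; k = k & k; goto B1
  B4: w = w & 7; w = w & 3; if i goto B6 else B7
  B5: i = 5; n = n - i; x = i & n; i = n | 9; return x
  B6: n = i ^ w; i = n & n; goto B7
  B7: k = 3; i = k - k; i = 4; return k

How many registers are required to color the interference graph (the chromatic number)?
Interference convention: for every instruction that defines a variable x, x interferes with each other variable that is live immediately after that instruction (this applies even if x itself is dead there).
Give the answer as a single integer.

Answer: 4

Working:
Per-block:
  B0: def={k,n,w} ue=∅
  B1: def={i} ue={n}
  B2: def={k} ue={k}
  B3: def={k,n} ue={k,n}
  B4: def={w} ue={i,w}
  B5: def={i,n,x} ue={n}
  B6: def={i,n} ue={i,w}
  B7: def={i,k} ue=∅

Live sets:
  B0: in=∅ out={k,n,w}
  B1: in={k,n,w} out={i,k,n,w}
  B2: in={k,n} out={n}
  B3: in={k,n,w} out={k,n,w}
  B4: in={i,w} out={i,w}
  B5: in={n} out=∅
  B6: in={i,w} out=∅
  B7: in=∅ out=∅

Conflict graph:
  i↔{k,n,w,x}
  k↔{i,n,w}
  n↔{i,k,w,x}
  w↔{i,k,n}
  x↔{i,n}

Colouring:
  clique {i,k,n,w} ⇒ need ≥ 4
  4-colouring: r0={i}  r1={n}  r2={k,x}  r3={w}
  χ = 4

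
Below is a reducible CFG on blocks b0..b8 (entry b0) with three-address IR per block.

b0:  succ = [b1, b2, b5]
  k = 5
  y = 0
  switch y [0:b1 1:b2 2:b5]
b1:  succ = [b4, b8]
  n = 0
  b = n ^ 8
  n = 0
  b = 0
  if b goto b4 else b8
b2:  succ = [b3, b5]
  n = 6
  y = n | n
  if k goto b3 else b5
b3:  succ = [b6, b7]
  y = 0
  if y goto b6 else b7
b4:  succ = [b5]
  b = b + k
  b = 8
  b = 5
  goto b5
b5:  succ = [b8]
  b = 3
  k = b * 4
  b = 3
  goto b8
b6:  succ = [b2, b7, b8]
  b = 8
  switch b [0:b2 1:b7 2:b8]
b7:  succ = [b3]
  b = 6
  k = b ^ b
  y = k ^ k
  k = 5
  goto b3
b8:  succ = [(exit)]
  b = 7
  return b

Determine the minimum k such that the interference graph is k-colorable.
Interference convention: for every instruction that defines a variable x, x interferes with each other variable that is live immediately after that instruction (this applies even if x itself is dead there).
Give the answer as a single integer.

Answer: 2

Derivation:
Per-block:
  b0: {k,y} / ∅
  b1: {b,n} / ∅
  b2: {n,y} / {k}
  b3: {y} / ∅
  b4: {b} / {b,k}
  b5: {b,k} / ∅
  b6: {b} / ∅
  b7: {b,k,y} / ∅
  b8: {b} / ∅

Backward fixpoint:
  live b0: ∅→{k}
  live b1: {k}→{b,k}
  live b2: {k}→{k}
  live b3: {k}→{k}
  live b4: {b,k}→∅
  live b5: ∅→∅
  live b6: {k}→{k}
  live b7: ∅→{k}
  live b8: ∅→∅

Interference:
  b↔{k}
  k↔{b,n,y}
  n↔{k}
  y↔{k}

Chromatic number:
  clique {b,k} ⇒ need ≥ 2
  assign b→c1 k→c0 n→c1 y→c1 — no edge inside a register ⇒ χ ≤ 2
  χ = 2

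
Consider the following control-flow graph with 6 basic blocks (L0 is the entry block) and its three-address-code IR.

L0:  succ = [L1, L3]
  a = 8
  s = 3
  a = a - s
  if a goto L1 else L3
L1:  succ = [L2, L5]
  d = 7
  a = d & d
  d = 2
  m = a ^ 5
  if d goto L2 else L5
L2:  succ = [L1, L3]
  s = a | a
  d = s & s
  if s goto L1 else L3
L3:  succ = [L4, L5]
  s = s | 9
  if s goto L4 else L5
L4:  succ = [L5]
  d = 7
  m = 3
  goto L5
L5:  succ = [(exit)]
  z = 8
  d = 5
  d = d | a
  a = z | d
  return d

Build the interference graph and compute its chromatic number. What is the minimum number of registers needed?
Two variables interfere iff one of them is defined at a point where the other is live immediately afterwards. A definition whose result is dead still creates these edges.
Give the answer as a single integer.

Per-block:
  L0: def={a,s} ue=∅
  L1: def={a,d,m} ue=∅
  L2: def={d,s} ue={a}
  L3: def={s} ue={s}
  L4: def={d,m} ue=∅
  L5: def={a,d,z} ue={a}

Live sets:
  L0: in=∅ out={a,s}
  L1: in=∅ out={a}
  L2: in={a} out={a,s}
  L3: in={a,s} out={a}
  L4: in={a} out={a}
  L5: in={a} out=∅

Conflict graph:
  a — {d,m,s,z}
  d — {a,m,s,z}
  m — {a,d}
  s — {a,d}
  z — {a,d}

Registers:
  lower bound: {a,d,m} mutually conflict ⇒ χ ≥ 3
  assign a→c0 d→c1 m→c2 s→c2 z→c2 — no edge inside a register ⇒ χ ≤ 3
  χ = 3

Answer: 3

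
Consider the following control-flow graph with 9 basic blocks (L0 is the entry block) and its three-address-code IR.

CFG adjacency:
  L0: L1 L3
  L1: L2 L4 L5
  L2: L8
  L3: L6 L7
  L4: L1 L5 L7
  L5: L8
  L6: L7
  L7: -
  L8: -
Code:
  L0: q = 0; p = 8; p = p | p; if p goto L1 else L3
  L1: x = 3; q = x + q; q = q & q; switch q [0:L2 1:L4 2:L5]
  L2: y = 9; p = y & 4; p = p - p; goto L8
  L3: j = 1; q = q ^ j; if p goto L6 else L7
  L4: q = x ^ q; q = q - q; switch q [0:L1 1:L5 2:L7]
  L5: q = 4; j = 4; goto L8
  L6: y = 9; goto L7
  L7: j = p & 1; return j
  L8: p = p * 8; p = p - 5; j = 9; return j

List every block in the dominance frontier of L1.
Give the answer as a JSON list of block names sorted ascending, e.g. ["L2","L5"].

idom tree: L1←L0 L2←L1 L3←L0 L4←L1 L5←L1 L6←L3 L7←L0 L8←L1
Dom at joins:
  L1: preds {L0,L4}: {L0} ∩ {L0,L1,L4} = {L0}; idom=L0
  L5: preds {L1,L4}: {L0,L1} ∩ {L0,L1,L4} = {L0,L1}; idom=L1
  L7: preds {L3,L4,L6}: {L0,L3} ∩ {L0,L1,L4} ∩ {L0,L3,L6} = {L0}; idom=L0
  L8: preds {L2,L5}: {L0,L1,L2} ∩ {L0,L1,L5} = {L0,L1}; idom=L1

DF derivation:
  L1←L0: walk · to L0
  L1←L4: walk L4→L1 to L0
  L5←L1: walk · to L1
  L5←L4: walk L4 to L1
  L7←L3: walk L3 to L0
  L7←L4: walk L4→L1 to L0
  L7←L6: walk L6→L3 to L0
  L8←L2: walk L2 to L1
  L8←L5: walk L5 to L1
  L0 → ∅
  L1 → {L1,L7}
  L2 → {L8}
  L3 → {L7}
  L4 → {L1,L5,L7}
  L5 → {L8}
  L6 → {L7}
  L7 → ∅
  L8 → ∅

DF(L1) = ["L1", "L7"]

Answer: ["L1", "L7"]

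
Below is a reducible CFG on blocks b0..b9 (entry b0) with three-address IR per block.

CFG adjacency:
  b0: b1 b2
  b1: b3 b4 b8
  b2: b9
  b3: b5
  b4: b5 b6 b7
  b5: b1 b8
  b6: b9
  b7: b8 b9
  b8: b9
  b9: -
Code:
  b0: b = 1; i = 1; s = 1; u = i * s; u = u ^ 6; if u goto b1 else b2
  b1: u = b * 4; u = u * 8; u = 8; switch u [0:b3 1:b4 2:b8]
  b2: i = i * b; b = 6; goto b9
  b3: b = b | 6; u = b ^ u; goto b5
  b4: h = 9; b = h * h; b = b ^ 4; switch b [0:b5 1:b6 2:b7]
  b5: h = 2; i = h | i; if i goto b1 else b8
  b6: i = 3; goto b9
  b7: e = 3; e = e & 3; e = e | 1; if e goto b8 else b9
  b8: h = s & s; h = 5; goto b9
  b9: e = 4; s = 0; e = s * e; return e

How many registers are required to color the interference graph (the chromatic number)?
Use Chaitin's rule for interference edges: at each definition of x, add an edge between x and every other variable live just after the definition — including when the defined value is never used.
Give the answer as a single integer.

Answer: 4

Analysis:
Block summaries:
  b0: {b,i,s,u} / ∅
  b1: {u} / {b}
  b2: {b,i} / {b,i}
  b3: {b,u} / {b,u}
  b4: {b,h} / ∅
  b5: {h,i} / {i}
  b6: {i} / ∅
  b7: {e} / ∅
  b8: {h} / {s}
  b9: {e,s} / ∅

Backward fixpoint:
  b0 li=∅ lo={b,i,s}
  b1 li={b,i,s} lo={b,i,s,u}
  b2 li={b,i} lo=∅
  b3 li={b,i,s,u} lo={b,i,s}
  b4 li={i,s} lo={b,i,s}
  b5 li={b,i,s} lo={b,i,s}
  b6 li=∅ lo=∅
  b7 li={s} lo={s}
  b8 li={s} lo=∅
  b9 li=∅ lo=∅

Interference:
  b — {h,i,s,u}
  e — {s}
  h — {b,i,s}
  i — {b,h,s,u}
  s — {b,e,h,i,u}
  u — {b,i,s}

Chromatic number:
  {b,h,i,s} pairwise interfere (4-clique) ⇒ χ ≥ 4
  assign b→c1 e→c1 h→c3 i→c2 s→c0 u→c3 — no edge inside a register ⇒ χ ≤ 4
  χ = 4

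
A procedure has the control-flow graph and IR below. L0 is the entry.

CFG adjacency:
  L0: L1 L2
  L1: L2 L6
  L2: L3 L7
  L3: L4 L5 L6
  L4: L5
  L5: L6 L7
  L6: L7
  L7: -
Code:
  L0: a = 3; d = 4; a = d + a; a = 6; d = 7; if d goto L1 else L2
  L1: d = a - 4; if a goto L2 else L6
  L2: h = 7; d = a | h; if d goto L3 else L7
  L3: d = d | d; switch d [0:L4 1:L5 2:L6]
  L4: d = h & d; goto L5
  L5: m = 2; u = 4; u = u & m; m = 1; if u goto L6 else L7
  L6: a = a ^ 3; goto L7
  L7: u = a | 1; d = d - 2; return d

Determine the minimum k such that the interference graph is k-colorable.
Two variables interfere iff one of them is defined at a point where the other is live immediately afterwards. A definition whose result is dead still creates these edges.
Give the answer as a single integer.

def/use:
  L0 def {a,d} use ∅
  L1 def {d} use {a}
  L2 def {d,h} use {a}
  L3 def {d} use {d}
  L4 def {d} use {d,h}
  L5 def {m,u} use ∅
  L6 def {a} use {a}
  L7 def {d,u} use {a,d}

Backward fixpoint:
  live L0: ∅→{a}
  live L1: {a}→{a,d}
  live L2: {a}→{a,d,h}
  live L3: {a,d,h}→{a,d,h}
  live L4: {a,d,h}→{a,d}
  live L5: {a,d}→{a,d}
  live L6: {a,d}→{a,d}
  live L7: {a,d}→∅

Conflict graph:
  a↔{d,h,m,u}
  d↔{a,h,m,u}
  h↔{a,d}
  m↔{a,d,u}
  u↔{a,d,m}

Chromatic number:
  {a,d,m,u} pairwise interfere (4-clique) ⇒ χ ≥ 4
  assign a→r0 d→r1 h→r2 m→r2 u→r3 — no edge inside a register ⇒ χ ≤ 4
  χ = 4

Answer: 4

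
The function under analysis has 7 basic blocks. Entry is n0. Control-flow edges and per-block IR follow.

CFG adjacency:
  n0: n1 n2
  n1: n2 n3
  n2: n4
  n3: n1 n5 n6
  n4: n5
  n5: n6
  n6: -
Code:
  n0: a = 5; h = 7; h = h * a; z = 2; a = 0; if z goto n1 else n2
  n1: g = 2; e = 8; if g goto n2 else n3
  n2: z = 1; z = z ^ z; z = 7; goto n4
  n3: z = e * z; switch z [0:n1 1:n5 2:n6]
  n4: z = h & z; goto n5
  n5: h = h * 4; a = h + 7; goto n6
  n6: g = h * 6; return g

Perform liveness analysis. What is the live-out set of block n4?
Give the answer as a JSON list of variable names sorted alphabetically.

def/use:
  n0 def {a,h,z} use ∅
  n1 def {e,g} use ∅
  n2 def {z} use ∅
  n3 def {z} use {e,z}
  n4 def {z} use {h,z}
  n5 def {a,h} use {h}
  n6 def {g} use {h}

Liveness:
  n0 li=∅ lo={h,z}
  n1 li={h,z} lo={e,h,z}
  n2 li={h} lo={h,z}
  n3 li={e,h,z} lo={h,z}
  n4 li={h,z} lo={h}
  n5 li={h} lo={h}
  n6 li={h} lo=∅

live-out(n4) = ["h"]

Answer: ["h"]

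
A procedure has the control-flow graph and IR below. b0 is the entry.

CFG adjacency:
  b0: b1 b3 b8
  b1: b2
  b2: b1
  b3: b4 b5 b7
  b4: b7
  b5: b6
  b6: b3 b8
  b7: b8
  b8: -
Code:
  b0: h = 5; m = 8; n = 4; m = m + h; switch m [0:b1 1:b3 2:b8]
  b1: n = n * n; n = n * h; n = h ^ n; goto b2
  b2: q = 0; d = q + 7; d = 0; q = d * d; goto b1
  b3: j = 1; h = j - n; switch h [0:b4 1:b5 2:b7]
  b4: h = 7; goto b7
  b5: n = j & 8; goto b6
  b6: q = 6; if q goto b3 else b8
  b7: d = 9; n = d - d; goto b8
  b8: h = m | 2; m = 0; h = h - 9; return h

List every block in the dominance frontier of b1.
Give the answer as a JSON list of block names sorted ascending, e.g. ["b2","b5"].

Answer: ["b1"]

Working:
idom tree: b1←b0 b2←b1 b3←b0 b4←b3 b5←b3 b6←b5 b7←b3 b8←b0
Join-block Dom:
  b1: preds {b0,b2}: {b0} ∩ {b0,b1,b2} = {b0}; idom=b0
  b3: preds {b0,b6}: {b0} ∩ {b0,b3,b5,b6} = {b0}; idom=b0
  b7: preds {b3,b4}: {b0,b3} ∩ {b0,b3,b4} = {b0,b3}; idom=b3
  b8: preds {b0,b6,b7}: {b0} ∩ {b0,b3,b5,b6} ∩ {b0,b3,b7} = {b0}; idom=b0

DF walk-up:
  join b1 pred b0: · stop@b0
  join b1 pred b2: b2→b1 stop@b0
  join b3 pred b0: · stop@b0
  join b3 pred b6: b6→b5→b3 stop@b0
  join b7 pred b3: · stop@b3
  join b7 pred b4: b4 stop@b3
  join b8 pred b0: · stop@b0
  join b8 pred b6: b6→b5→b3 stop@b0
  join b8 pred b7: b7→b3 stop@b0
  b0 → ∅
  b1 → {b1}
  b2 → {b1}
  b3 → {b3,b8}
  b4 → {b7}
  b5 → {b3,b8}
  b6 → {b3,b8}
  b7 → {b8}
  b8 → ∅

DF(b1) = ["b1"]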